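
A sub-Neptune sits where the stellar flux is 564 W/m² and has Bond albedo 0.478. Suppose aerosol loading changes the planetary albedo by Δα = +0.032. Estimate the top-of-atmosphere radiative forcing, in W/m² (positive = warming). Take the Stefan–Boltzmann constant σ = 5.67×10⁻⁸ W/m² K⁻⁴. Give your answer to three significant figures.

-4.51 W/m²

ΔF = −(S/4)Δα = −(564.0/4)×(+0.032) = -4.512 W/m².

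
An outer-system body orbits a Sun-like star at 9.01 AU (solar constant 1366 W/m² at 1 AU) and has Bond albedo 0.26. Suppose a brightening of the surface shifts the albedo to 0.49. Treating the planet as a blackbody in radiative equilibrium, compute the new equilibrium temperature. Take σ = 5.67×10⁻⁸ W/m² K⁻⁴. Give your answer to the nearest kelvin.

78 K

Irradiance scales as 1/d², so S = 1366 W/m² × (1/9.01)² = 16.83 W/m².
New equilibrium: T₂ = [(1−0.49)·16.83/(4σ)]^(1/4) = 78.43 K.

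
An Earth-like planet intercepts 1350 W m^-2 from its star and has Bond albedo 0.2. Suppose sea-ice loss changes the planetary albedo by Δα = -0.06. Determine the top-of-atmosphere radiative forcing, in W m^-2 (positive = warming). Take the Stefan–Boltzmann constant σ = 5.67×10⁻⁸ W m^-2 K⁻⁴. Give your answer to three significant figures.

ΔF = −(S/4)Δα = −(1350/4)×(-0.06) = 20.25 W m^-2.

20.2 W m^-2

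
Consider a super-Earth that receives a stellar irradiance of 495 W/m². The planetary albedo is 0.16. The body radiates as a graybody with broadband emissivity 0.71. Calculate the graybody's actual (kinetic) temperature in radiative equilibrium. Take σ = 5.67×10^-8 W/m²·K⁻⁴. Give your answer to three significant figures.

The planet absorbs (1−α)S over its disc πR² and re-emits over 4πR², so the mean absorbed flux is (1−0.16)·495.0/4 = 104.0 W/m².
Equating to εσT⁴ with ε = 0.71: T = (104.0/0.71σ)^(1/4) = 225.4 K.

225 kelvin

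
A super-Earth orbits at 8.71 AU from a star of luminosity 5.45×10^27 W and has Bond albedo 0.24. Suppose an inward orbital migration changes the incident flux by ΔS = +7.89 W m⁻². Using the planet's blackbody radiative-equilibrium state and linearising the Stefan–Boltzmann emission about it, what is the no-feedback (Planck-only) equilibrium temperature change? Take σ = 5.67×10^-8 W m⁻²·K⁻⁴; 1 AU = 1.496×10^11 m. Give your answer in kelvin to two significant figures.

Orbital distance: d = 8.71 AU = 1.303×10^12 m.
S = L/(4πd²) = 255.4 W m⁻².
Reference equilibrium: T_e = [S(1−α)/(4σ)]^(1/4) = 171.0 K.
TOA radiative forcing: ΔF = (1−α)ΔS/4 = 0.76·(+7.89)/4 = 1.499 W m⁻².
Linearising σT⁴ gives d(σT⁴)/dT = 4σT_e³ = 1.135 W m⁻² per K.
So ΔT₀ = 1.499/1.135 = 1.32 K.

1.3 kelvin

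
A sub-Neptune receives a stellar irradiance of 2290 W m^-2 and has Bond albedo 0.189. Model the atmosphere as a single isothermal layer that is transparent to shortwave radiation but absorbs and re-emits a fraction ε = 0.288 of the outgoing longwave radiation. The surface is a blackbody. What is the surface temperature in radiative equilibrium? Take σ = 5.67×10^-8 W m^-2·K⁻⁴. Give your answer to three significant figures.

313 K

Effective emission temperature (TOA balance): σT_e⁴ = S(1−α)/4 = 464.3 W m^-2 → T_e = 300.8 K.
For a single slab of emissivity ε, T_s⁴ = 2T_e⁴/(2−ε); thus T_s = 300.8·(1.168)^(1/4) = 312.7 K.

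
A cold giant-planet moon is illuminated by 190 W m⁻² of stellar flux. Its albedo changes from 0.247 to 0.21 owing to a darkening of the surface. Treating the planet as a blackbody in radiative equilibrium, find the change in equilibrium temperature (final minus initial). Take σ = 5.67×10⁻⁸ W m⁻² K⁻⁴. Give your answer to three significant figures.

1.91 K

Initial: T₁ = [S(1−0.247)/(4σ)]^(1/4) = 158.5 K.
With α = 0.21, T₂ = 160.4 K.
Change: 160.4 − 158.5 = 1.912 K.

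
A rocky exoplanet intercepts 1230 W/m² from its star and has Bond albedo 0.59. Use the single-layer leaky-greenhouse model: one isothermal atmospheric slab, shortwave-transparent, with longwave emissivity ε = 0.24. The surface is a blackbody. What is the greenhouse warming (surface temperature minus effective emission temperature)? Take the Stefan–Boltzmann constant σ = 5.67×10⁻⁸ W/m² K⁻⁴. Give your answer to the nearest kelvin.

The planet radiates to space at T_e = [S(1−α)/(4σ)]^(1/4) = 217.2 K.
The surface balance (absorbed SW + ε·downward IR = σT_s⁴) with T_a⁴ = T_s⁴/2 reduces to T_s = T_e·[2/(2−ε)]^¼ = 224.2 K.
The atmosphere warms the surface by 7.052 K.

7 kelvin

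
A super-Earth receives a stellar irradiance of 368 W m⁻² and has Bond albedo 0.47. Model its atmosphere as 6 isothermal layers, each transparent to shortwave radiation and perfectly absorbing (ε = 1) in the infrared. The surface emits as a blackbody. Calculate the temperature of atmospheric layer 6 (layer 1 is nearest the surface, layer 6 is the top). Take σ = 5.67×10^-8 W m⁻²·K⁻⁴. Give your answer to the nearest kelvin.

171 kelvin

The effective emission temperature is T_e = [S(1−α)/(4σ)]^¼ = 171.2 K.
In the N-layer model, layer k (counted from the surface) has T_k = (N+1−k)^(1/4)·T_e.
T_6 = (1)^(1/4)·171.2 = 171.2 K.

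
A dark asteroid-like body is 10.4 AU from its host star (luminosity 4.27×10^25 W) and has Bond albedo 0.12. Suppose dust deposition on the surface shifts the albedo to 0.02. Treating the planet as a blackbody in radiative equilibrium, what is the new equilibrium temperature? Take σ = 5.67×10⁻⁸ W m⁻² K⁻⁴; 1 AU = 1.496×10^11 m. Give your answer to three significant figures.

49.6 K

Orbital distance: d = 10.4 AU = 1.556×10^12 m.
S = L/(4πd²) = 1.404 W m⁻².
New equilibrium: T₂ = [(1−0.02)·1.404/(4σ)]^(1/4) = 49.63 K.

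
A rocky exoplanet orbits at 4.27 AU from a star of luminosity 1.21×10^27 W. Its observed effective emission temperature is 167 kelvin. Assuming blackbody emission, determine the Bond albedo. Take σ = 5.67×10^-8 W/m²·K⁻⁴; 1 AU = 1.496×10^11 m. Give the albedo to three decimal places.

d = 4.27 × 1.496×10^11 m = 6.388×10^11 m.
Flux at the orbit: S = L/(4πd²) = 1.21×10^27/(4π·(6.39×10^11)²) = 236.0 W/m².
From σT⁴ = S(1−α)/4 we invert for α: 1−α = 4σT⁴/S.
σT⁴ = 44.10 W/m², so 4σT⁴ = 176.4 W/m².
1−α = 176.4/236.0 = 0.7476, so α = 0.2524.

0.252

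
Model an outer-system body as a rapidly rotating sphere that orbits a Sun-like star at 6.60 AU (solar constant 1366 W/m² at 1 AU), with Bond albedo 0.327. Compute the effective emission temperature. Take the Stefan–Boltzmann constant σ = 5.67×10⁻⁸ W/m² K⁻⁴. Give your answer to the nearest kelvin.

Flux at the orbit: S = 1366/(6.60)² = 31.36 W/m².
Absorbed flux (global mean): S(1−α)/4 = 31.36·0.673/4 = 5.276 W/m².
Balancing against σT⁴: T = (5.276/5.67×10⁻⁸)^(1/4) = 98.22 K.

98 K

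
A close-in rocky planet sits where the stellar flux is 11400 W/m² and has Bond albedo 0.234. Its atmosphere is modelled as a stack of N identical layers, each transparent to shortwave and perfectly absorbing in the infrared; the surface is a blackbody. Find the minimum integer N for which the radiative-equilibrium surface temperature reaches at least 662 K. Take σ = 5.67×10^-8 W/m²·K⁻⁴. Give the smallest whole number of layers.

4

OLR = S(1−α)/4 = 2183 W/m²; the top layer radiates at T_e = 443.0 K.
Need (N+1)T_e⁴ ≥ T_s⁴, i.e. N+1 ≥ (662/443.0)⁴ = 4.988.
The minimum whole number is N = 4.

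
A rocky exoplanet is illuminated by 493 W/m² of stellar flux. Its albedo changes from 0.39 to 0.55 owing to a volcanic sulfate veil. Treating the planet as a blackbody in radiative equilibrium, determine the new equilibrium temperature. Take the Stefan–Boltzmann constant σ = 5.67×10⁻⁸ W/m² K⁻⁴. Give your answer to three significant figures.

177 K

With the new albedo, S(1−α₂)/4 = 55.46 W/m², so T₂ = 176.8 K.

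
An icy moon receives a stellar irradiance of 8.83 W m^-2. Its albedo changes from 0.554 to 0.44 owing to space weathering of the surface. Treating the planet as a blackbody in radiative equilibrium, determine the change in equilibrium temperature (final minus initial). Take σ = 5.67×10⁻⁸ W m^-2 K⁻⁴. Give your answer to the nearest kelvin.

Initial: T₁ = [S(1−0.554)/(4σ)]^(1/4) = 64.55 K.
After:  T₂ = [8.830·0.56/(4σ)]^(1/4) = 68.33 K.
Change: 68.33 − 64.55 = 3.780 K.

4 K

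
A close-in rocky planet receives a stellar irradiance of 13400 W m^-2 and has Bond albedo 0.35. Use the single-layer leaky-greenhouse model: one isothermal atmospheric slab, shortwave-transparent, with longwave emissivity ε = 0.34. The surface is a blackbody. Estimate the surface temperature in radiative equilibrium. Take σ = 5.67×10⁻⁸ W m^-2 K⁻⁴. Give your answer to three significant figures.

The planet radiates to space at T_e = [S(1−α)/(4σ)]^(1/4) = 442.7 K.
For a single slab of emissivity ε, T_s⁴ = 2T_e⁴/(2−ε); thus T_s = 442.7·(1.205)^(1/4) = 463.8 K.

464 K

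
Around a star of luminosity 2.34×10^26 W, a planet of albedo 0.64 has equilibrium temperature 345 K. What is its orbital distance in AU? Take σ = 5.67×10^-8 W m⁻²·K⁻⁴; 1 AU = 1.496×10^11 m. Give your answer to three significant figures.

0.305 AU

Energy balance gives S = 4σT⁴/(1−α) = 8925 W m⁻².
From L = 4πd²S, d = √(2.34×10^26/(4π·8925)) = 4.568×10^10 m = 0.3053 AU.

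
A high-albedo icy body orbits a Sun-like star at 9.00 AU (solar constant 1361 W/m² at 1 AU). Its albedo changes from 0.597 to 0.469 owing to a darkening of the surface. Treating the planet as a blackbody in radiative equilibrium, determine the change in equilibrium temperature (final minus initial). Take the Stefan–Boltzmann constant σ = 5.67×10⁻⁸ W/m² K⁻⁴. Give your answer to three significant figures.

5.28 K

Flux at the orbit: S = 1361/(9.00)² = 16.80 W/m².
Initial: T₁ = [S(1−0.597)/(4σ)]^(1/4) = 73.92 K.
After:  T₂ = [16.80·0.531/(4σ)]^(1/4) = 79.20 K.
ΔT = T₂ − T₁ = 5.277 K.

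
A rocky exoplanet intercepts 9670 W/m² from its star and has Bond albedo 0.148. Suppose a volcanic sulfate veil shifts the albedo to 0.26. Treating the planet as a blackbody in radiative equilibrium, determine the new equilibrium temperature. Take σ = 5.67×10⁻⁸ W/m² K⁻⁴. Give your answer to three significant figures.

With the new albedo, S(1−α₂)/4 = 1789 W/m², so T₂ = 421.5 K.

421 K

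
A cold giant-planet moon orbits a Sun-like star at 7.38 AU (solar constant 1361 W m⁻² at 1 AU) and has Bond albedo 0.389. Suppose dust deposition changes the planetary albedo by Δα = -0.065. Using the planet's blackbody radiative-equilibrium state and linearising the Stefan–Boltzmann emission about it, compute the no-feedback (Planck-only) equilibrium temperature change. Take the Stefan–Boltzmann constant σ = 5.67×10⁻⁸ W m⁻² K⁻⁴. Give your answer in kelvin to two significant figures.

2.4 K

Irradiance scales as 1/d², so S = 1361 W m⁻² × (1/7.38)² = 24.99 W m⁻².
The baseline emission temperature is T_e = 90.58 K.
ΔF = −(S/4)Δα = −(24.99/4)×(-0.065) = 0.4061 W m⁻².
Planck response: λ_P = 4σT_e³ = 4·5.67×10⁻⁸·(90.58)³ = 0.1686 W m⁻²/K.
So ΔT₀ = 0.4061/0.1686 = 2.41 K.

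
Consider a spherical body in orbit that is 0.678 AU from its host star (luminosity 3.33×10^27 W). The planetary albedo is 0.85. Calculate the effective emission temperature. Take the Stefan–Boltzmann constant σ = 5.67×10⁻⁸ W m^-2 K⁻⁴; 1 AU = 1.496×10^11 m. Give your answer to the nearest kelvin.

361 kelvin

d = 0.678 × 1.496×10^11 m = 1.014×10^11 m.
Spreading L over a sphere of radius d: S = 3.33×10^27/(4π·1.01×10^11²) = 25760 W m^-2.
Absorbed flux (global mean): S(1−α)/4 = 25760·0.15/4 = 965.9 W m^-2.
Balancing against σT⁴: T = (965.9/5.67×10⁻⁸)^(1/4) = 361.3 K.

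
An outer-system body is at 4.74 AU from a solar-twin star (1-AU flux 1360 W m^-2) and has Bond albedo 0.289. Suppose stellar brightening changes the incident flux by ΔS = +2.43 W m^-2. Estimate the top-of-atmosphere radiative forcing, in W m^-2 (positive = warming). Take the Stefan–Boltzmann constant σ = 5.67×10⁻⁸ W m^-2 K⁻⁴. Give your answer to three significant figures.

0.432 W m^-2

By the inverse-square law, S = 1360/4.74² = 60.53 W m^-2.
TOA radiative forcing: ΔF = (1−α)ΔS/4 = 0.711·(+2.43)/4 = 0.4319 W m^-2.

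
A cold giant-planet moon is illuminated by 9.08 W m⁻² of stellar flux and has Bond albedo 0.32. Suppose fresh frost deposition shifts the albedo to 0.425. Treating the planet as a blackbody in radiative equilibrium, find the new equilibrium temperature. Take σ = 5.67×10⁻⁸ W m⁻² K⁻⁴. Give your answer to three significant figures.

69.3 K

New equilibrium: T₂ = [(1−0.425)·9.080/(4σ)]^(1/4) = 69.27 K.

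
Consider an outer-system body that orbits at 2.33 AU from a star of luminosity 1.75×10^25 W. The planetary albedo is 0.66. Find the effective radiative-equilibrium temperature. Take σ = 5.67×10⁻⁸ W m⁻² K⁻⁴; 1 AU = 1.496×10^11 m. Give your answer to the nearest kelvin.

Orbital distance: d = 2.33 AU = 3.486×10^11 m.
Spreading L over a sphere of radius d: S = 1.75×10^25/(4π·3.49×10^11²) = 11.46 W m⁻².
The planet absorbs (1−α)S over its disc πR² and re-emits over 4πR², so the mean absorbed flux is (1−0.66)·11.46/4 = 0.9743 W m⁻².
Balancing against σT⁴: T = (0.9743/5.67×10⁻⁸)^(1/4) = 64.38 K.

64 kelvin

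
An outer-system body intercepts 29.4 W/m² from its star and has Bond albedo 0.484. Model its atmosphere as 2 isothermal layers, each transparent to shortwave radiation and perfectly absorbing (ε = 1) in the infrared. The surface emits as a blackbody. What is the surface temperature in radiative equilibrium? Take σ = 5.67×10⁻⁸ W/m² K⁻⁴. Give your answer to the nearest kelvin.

119 K

The effective emission temperature is T_e = [S(1−α)/(4σ)]^¼ = 90.44 K.
With N = 2 opaque layers, T_s = (N+1)^(1/4)·T_e = 3^(1/4)·90.44 = 119.0 K.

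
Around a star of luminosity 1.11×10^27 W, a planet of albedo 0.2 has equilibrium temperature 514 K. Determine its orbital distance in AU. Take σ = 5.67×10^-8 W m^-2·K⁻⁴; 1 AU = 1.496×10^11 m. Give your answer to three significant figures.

The flux needed for this T is 4σT⁴/(1−0.2) = 19790 W m^-2.
From L = 4πd²S, d = √(1.11×10^27/(4π·19790)) = 6.681×10^10 m = 0.4466 AU.

0.447 AU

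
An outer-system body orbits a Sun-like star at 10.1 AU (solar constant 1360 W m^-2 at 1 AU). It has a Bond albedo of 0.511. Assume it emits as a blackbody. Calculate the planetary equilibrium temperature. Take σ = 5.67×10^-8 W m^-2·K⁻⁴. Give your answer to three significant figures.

73.2 K

Irradiance scales as 1/d², so S = 1360 W m^-2 × (1/10.1)² = 13.33 W m^-2.
The planet absorbs (1−α)S over its disc πR² and re-emits over 4πR², so the mean absorbed flux is (1−0.511)·13.33/4 = 1.630 W m^-2.
Set σT⁴ = 1.630 → T = (1.630/σ)^(1/4) = 73.22 K.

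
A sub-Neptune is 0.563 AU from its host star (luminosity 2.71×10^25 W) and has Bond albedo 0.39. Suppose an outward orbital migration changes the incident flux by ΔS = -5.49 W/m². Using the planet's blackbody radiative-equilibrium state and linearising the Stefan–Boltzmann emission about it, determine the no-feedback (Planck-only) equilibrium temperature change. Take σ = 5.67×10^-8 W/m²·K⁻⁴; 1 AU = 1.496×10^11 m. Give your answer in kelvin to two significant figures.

d = 0.563 × 1.496×10^11 m = 8.422×10^10 m.
Spreading L over a sphere of radius d: S = 2.71×10^25/(4π·8.42×10^10²) = 304.0 W/m².
The baseline emission temperature is T_e = 169.1 K.
ΔF = Δ[S(1−α)]/4 = (1−0.39)·-5.49/4 = -0.8372 W/m².
Linearising σT⁴ gives d(σT⁴)/dT = 4σT_e³ = 1.097 W/m² per K.
Hence the no-feedback warming is ΔF/(4σT_e³) = -0.763 K.

-0.76 K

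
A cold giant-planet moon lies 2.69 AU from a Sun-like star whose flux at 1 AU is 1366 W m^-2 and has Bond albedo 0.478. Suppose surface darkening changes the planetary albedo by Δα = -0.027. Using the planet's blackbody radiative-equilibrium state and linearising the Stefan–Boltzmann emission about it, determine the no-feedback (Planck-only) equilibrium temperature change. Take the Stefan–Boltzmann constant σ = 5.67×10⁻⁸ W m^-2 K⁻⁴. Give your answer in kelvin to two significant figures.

1.9 kelvin

Irradiance scales as 1/d², so S = 1366 W m^-2 × (1/2.69)² = 188.8 W m^-2.
Reference equilibrium: T_e = [S(1−α)/(4σ)]^(1/4) = 144.4 K.
The change in absorbed flux is Δ[S(1−α)/4] = −SΔα/4 = 1.274 W m^-2.
Planck response: λ_P = 4σT_e³ = 4·5.67×10⁻⁸·(144.4)³ = 0.6825 W m^-2/K.
ΔT₀ = ΔF/λ_P = 1.274/0.6825 = 1.87 K.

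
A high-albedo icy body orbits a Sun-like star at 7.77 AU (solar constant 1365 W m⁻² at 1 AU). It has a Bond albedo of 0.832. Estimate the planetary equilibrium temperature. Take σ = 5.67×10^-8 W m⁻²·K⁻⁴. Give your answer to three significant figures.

Flux at the orbit: S = 1365/(7.77)² = 22.61 W m⁻².
Averaging over the sphere, the absorbed flux is S(1−α)/4 = 0.9496 W m⁻².
In equilibrium σT⁴ equals this, so T = 63.97 K.

64.0 kelvin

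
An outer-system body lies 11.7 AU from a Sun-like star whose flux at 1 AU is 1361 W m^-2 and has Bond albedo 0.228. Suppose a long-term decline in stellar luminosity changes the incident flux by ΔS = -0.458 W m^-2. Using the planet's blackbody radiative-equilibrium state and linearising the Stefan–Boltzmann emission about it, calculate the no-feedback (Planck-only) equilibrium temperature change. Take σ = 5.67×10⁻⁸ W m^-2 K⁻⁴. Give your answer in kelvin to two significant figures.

-0.88 K

Flux at the orbit: S = 1361/(11.7)² = 9.942 W m^-2.
Unperturbed T_e = [9.942·(1−0.228)/(4σ)]^¼ = 76.27 K.
ΔF = Δ[S(1−α)]/4 = (1−0.228)·-0.458/4 = -0.08839 W m^-2.
The Planck feedback parameter is 4σT_e³ = 0.1006 W m^-2/K.
So ΔT₀ = -0.08839/0.1006 = -0.878 K.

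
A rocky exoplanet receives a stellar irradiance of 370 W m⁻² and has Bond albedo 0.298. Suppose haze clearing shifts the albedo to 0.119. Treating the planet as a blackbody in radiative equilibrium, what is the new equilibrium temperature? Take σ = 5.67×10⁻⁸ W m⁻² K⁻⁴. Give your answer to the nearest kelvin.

195 K

With the new albedo, S(1−α₂)/4 = 81.49 W m⁻², so T₂ = 194.7 K.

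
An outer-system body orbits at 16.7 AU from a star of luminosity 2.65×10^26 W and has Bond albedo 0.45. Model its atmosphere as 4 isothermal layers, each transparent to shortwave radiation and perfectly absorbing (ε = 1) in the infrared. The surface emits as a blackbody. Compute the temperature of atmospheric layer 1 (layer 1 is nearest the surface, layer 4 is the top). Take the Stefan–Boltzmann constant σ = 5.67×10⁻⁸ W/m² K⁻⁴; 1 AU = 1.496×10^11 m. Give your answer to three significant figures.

75.7 K

d = 16.7 × 1.496×10^11 m = 2.498×10^12 m.
Spreading L over a sphere of radius d: S = 2.65×10^26/(4π·2.50×10^12²) = 3.379 W/m².
Top-of-atmosphere balance: σT_e⁴ = S(1−α)/4 = 0.4646 W/m² → T_e = 53.50 K.
In the N-layer model, layer k (counted from the surface) has T_k = (N+1−k)^(1/4)·T_e.
T_1 = (4)^(1/4)·53.50 = 75.66 K.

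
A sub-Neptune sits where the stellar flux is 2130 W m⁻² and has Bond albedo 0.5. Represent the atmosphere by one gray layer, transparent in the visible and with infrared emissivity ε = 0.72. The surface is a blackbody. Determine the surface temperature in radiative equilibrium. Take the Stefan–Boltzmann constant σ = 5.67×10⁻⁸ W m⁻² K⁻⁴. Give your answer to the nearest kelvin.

293 K

Effective emission temperature (TOA balance): σT_e⁴ = S(1−α)/4 = 266.2 W m⁻² → T_e = 261.8 K.
For a single slab of emissivity ε, T_s⁴ = 2T_e⁴/(2−ε); thus T_s = 261.8·(1.562)^(1/4) = 292.7 K.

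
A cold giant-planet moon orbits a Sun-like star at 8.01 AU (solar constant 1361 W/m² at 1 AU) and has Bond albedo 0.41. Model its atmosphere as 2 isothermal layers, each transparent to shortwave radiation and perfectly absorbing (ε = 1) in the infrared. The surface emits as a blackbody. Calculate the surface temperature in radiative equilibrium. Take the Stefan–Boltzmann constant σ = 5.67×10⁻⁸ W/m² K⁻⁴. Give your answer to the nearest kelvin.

113 K

Irradiance scales as 1/d², so S = 1361 W/m² × (1/8.01)² = 21.21 W/m².
The effective emission temperature is T_e = [S(1−α)/(4σ)]^¼ = 86.19 K.
Layer-by-layer balance gives σT_s⁴ = (N+1)σT_e⁴, so T_s = 3^¼·86.19 = 113.4 K.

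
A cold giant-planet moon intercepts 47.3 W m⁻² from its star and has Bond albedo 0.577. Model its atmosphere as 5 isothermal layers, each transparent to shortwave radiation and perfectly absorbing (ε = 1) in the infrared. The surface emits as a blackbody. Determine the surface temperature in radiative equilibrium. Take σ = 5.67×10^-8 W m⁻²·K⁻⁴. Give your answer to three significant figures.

Top-of-atmosphere balance: σT_e⁴ = S(1−α)/4 = 5.002 W m⁻² → T_e = 96.91 K.
For an N-layer opaque stack, T_s⁴ = (N+1)T_e⁴, hence T_s = (6)^(1/4)×96.91 K = 151.7 K.

152 kelvin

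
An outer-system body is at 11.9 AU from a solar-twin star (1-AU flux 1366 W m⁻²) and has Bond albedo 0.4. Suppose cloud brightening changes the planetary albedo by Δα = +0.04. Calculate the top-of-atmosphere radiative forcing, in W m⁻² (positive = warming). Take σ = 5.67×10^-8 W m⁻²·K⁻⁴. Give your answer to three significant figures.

Irradiance scales as 1/d², so S = 1366 W m⁻² × (1/11.9)² = 9.646 W m⁻².
The change in absorbed flux is Δ[S(1−α)/4] = −SΔα/4 = -0.09646 W m⁻².

-0.0965 W m⁻²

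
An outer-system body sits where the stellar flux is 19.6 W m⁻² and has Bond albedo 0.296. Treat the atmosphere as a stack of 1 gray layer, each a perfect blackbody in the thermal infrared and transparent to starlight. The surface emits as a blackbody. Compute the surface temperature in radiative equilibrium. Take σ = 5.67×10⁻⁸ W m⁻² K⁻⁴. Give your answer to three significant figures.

105 K

OLR = S(1−α)/4 = 3.450 W m⁻²; the top layer radiates at T_e = 88.32 K.
Layer-by-layer balance gives σT_s⁴ = (N+1)σT_e⁴, so T_s = 2^¼·88.32 = 105.0 K.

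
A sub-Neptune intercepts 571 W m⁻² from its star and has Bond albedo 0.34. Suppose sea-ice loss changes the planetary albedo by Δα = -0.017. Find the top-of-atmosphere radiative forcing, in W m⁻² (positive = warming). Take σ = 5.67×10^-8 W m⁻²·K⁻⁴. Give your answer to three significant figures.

TOA radiative forcing: ΔF = −S·Δα/4 = −571.0·(-0.017)/4 = 2.427 W m⁻².

2.43 W m⁻²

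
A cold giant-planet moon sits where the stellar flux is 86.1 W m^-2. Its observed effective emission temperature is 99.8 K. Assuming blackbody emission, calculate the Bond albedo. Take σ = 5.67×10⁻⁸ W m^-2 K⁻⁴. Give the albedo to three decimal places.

From σT⁴ = S(1−α)/4 we invert for α: 1−α = 4σT⁴/S.
σT⁴ = 5.625 W m^-2, so 4σT⁴ = 22.50 W m^-2.
1−α = 22.50/86.10 = 0.2613, so α = 0.7387.

0.739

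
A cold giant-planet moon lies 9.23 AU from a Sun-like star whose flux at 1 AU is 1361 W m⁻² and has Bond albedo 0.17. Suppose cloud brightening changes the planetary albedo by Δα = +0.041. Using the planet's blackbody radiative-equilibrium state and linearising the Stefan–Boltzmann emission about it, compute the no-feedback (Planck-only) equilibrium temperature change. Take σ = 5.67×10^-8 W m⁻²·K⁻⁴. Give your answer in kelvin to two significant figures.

-1.1 kelvin

Irradiance scales as 1/d², so S = 1361 W m⁻² × (1/9.23)² = 15.98 W m⁻².
The baseline emission temperature is T_e = 87.44 K.
TOA radiative forcing: ΔF = −S·Δα/4 = −15.98·(+0.041)/4 = -0.1637 W m⁻².
Planck response: λ_P = 4σT_e³ = 4·5.67×10⁻⁸·(87.44)³ = 0.1516 W m⁻²/K.
So ΔT₀ = -0.1637/0.1516 = -1.08 K.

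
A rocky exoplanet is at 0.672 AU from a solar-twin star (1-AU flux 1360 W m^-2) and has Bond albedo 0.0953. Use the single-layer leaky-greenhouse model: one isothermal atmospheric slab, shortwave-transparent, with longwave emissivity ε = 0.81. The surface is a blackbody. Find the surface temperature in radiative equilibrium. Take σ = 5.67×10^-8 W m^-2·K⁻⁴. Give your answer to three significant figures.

377 kelvin

Flux at the orbit: S = 1360/(0.672)² = 3012 W m^-2.
The planet radiates to space at T_e = [S(1−α)/(4σ)]^(1/4) = 331.1 K.
For a single slab of emissivity ε, T_s⁴ = 2T_e⁴/(2−ε); thus T_s = 331.1·(1.681)^(1/4) = 377.0 K.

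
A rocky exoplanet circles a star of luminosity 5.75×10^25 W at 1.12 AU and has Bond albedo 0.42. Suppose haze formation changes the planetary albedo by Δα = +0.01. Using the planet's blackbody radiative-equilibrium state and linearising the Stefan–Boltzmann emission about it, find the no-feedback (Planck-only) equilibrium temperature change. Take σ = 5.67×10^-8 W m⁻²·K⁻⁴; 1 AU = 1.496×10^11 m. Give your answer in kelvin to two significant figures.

Orbital distance: d = 1.12 AU = 1.676×10^11 m.
Spreading L over a sphere of radius d: S = 5.75×10^25/(4π·1.68×10^11²) = 163.0 W m⁻².
Reference equilibrium: T_e = [S(1−α)/(4σ)]^(1/4) = 142.9 K.
TOA radiative forcing: ΔF = −S·Δα/4 = −163.0·(+0.01)/4 = -0.4075 W m⁻².
Planck response: λ_P = 4σT_e³ = 4·5.67×10⁻⁸·(142.9)³ = 0.6616 W m⁻²/K.
Hence the no-feedback warming is ΔF/(4σT_e³) = -0.616 K.

-0.62 K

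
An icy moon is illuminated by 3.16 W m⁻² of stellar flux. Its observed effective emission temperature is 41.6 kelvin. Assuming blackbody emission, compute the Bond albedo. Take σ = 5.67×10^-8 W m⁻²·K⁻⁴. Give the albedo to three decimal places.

From σT⁴ = S(1−α)/4 we invert for α: 1−α = 4σT⁴/S.
4σT⁴ = 4·5.67×10⁻⁸·(41.6)⁴ = 0.6792 W m⁻².
1−α = 0.6792/3.160 = 0.2149, so α = 0.7851.

0.785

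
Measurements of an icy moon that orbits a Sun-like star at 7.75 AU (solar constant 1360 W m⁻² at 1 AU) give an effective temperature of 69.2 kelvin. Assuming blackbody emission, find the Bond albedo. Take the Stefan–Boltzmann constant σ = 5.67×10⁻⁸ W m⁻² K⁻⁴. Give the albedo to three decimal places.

0.770

By the inverse-square law, S = 1360/7.75² = 22.64 W m⁻².
From σT⁴ = S(1−α)/4 we invert for α: 1−α = 4σT⁴/S.
σT⁴ = 1.300 W m⁻², so 4σT⁴ = 5.201 W m⁻².
Hence α = 1 − 5.201/22.64 = 0.7703.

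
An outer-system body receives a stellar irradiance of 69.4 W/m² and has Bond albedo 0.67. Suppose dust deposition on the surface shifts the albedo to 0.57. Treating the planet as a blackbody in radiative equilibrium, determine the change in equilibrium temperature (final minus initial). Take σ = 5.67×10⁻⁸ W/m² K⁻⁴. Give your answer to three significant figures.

6.86 kelvin

Initial: T₁ = [S(1−0.67)/(4σ)]^(1/4) = 100.2 K.
With α = 0.57, T₂ = 107.1 K.
ΔT = T₂ − T₁ = 6.858 K.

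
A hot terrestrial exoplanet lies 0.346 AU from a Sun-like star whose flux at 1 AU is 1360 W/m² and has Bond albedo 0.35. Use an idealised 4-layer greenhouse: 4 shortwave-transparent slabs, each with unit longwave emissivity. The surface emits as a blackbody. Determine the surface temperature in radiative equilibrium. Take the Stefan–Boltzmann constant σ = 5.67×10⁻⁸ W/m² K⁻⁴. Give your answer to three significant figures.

By the inverse-square law, S = 1360/0.346² = 11360 W/m².
OLR = S(1−α)/4 = 1846 W/m²; the top layer radiates at T_e = 424.8 K.
Layer-by-layer balance gives σT_s⁴ = (N+1)σT_e⁴, so T_s = 5^¼·424.8 = 635.2 K.

635 kelvin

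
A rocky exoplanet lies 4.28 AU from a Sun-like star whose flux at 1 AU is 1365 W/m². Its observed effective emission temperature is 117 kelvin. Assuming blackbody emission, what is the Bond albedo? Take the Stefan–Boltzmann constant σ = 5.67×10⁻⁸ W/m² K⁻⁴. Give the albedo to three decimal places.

By the inverse-square law, S = 1365/4.28² = 74.52 W/m².
Energy balance: S(1−α)/4 = σT⁴, so 1−α = 4σT⁴/S.
σT⁴ = 10.62 W/m², so 4σT⁴ = 42.50 W/m².
1−α = 42.50/74.52 = 0.5703, so α = 0.4297.

0.430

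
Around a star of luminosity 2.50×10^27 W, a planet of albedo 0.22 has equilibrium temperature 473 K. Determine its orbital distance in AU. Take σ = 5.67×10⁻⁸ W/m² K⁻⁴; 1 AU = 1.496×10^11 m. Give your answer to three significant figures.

0.782 AU

Energy balance gives S = 4σT⁴/(1−α) = 14550 W/m².
Then d = [L/(4πS)]^(1/2) = 1.169×10^11 m, i.e. 0.7815 AU.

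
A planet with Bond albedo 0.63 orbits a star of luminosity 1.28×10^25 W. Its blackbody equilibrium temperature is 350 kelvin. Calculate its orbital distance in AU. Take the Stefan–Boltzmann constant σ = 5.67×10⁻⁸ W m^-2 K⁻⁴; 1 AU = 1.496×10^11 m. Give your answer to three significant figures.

Energy balance gives S = 4σT⁴/(1−α) = 9198 W m^-2.
From L = 4πd²S, d = √(1.28×10^25/(4π·9198)) = 1.052×10^10 m = 0.07034 AU.

0.0703 AU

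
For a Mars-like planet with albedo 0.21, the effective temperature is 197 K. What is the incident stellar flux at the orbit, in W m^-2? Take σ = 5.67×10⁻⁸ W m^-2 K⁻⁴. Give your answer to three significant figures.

Invert the energy balance for S: S = 4σT⁴/(1−α).
The emitted flux is σT⁴ = 85.40 W m^-2.
So S = 4×85.40/(1−0.21) = 432.4 W m^-2.

432 W m^-2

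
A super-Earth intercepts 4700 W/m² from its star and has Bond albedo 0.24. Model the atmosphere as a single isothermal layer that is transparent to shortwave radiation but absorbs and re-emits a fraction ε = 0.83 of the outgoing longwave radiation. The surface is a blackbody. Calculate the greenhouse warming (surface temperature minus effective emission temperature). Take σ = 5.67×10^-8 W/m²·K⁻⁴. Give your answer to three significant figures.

50.8 K

Effective emission temperature (TOA balance): σT_e⁴ = S(1−α)/4 = 893.0 W/m² → T_e = 354.3 K.
Surface balance with a leaky layer gives σT_s⁴ = σT_e⁴·2/(2−ε), so T_s = T_e·[2/(2−0.83)]^(1/4) = 405.1 K.
T_s − T_e = 405.1 − 354.3 = 50.81 K.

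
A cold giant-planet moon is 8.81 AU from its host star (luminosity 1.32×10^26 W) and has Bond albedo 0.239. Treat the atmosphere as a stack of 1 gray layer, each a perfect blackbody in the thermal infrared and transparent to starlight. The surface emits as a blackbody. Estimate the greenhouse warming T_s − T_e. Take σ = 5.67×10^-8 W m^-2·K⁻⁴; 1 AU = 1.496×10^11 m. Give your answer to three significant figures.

12.7 K

d = 8.81 × 1.496×10^11 m = 1.318×10^12 m.
Spreading L over a sphere of radius d: S = 1.32×10^26/(4π·1.32×10^12²) = 6.047 W m^-2.
OLR = S(1−α)/4 = 1.150 W m^-2; the top layer radiates at T_e = 67.12 K.
T_s = (N+1)^(1/4)·T_e = 79.81 K.
Warming: T_s − T_e = 12.70 K.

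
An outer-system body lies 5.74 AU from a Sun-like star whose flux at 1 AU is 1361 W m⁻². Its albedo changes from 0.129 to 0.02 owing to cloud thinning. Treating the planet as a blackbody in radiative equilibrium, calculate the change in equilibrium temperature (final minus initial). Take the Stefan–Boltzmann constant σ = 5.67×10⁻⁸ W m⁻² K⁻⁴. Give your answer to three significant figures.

3.36 K

By the inverse-square law, S = 1361/5.74² = 41.31 W m⁻².
With α = 0.129, T₁ = 112.2 K.
With α = 0.02, T₂ = 115.6 K.
ΔT = T₂ − T₁ = 3.357 K.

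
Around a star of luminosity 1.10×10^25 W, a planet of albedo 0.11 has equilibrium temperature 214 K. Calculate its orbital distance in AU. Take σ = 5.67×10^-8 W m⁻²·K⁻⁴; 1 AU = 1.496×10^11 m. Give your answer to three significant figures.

Required flux: S = 4σT⁴/(1−α) = 534.5 W m⁻².
S = L/(4πd²) → d = √(L/4πS) = √(1.10×10^25/(4π·534.5)) = 4.047×10^10 m = 0.2705 AU.

0.271 AU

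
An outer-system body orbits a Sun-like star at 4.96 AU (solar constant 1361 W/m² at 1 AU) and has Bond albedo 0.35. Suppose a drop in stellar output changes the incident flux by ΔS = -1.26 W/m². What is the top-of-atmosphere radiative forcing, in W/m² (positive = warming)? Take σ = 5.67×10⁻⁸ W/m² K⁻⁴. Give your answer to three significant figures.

-0.205 W/m²

By the inverse-square law, S = 1361/4.96² = 55.32 W/m².
Only a fraction (1−α) is absorbed and it's spread over 4πR², so ΔF = (1−α)ΔS/4 = -0.2048 W/m².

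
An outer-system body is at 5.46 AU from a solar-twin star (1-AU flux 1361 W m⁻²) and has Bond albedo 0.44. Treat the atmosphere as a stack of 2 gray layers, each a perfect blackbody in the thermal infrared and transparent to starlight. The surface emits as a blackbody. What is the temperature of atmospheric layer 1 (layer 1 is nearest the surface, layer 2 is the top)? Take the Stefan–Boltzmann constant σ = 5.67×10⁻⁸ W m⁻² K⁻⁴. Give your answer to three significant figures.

By the inverse-square law, S = 1361/5.46² = 45.65 W m⁻².
Top-of-atmosphere balance: σT_e⁴ = S(1−α)/4 = 6.391 W m⁻² → T_e = 103.0 K.
Each opaque layer satisfies 2T_j⁴ = T_{j−1}⁴ + T_{j+1}⁴, giving T_k⁴ = (N+1−k)T_e⁴.
T_1 = (2)^(1/4)·103.0 = 122.5 K.

123 K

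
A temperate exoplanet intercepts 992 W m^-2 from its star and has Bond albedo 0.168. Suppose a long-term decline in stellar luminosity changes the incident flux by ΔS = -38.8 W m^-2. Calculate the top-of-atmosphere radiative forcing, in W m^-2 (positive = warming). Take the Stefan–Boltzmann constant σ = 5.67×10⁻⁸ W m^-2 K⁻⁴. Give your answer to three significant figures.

Only a fraction (1−α) is absorbed and it's spread over 4πR², so ΔF = (1−α)ΔS/4 = -8.070 W m^-2.

-8.07 W m^-2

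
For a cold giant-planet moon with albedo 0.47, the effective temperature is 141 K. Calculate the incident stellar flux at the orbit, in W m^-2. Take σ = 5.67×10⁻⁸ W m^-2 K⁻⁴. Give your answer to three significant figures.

From S(1−α)/4 = σT⁴: S = 4σT⁴/(1−α).
σT⁴ = 5.67×10⁻⁸·(141)⁴ = 22.41 W m^-2.
So S = 4×22.41/(1−0.47) = 169.1 W m^-2.

169 W m^-2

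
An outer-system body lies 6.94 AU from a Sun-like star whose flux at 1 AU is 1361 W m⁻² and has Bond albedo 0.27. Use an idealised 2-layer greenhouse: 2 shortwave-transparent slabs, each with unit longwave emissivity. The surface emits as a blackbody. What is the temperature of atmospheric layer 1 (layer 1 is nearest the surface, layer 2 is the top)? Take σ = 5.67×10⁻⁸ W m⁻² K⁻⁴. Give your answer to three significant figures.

116 K

Flux at the orbit: S = 1361/(6.94)² = 28.26 W m⁻².
Top-of-atmosphere balance: σT_e⁴ = S(1−α)/4 = 5.157 W m⁻² → T_e = 97.66 K.
The net upward flux σT_e⁴ is constant between every pair of levels, so T_k⁴ = (N+1−k)T_e⁴.
With k = 1: T_1 = (2+1−1)^¼·97.66 K = 116.1 K.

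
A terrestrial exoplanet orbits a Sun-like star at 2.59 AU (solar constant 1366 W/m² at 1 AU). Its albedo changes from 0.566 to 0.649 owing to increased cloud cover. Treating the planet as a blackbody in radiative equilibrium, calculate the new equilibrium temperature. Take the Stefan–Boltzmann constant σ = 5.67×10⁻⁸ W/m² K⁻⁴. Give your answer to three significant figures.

133 kelvin

Flux at the orbit: S = 1366/(2.59)² = 203.6 W/m².
T₂ = [S(1−α₂)/(4σ)]^(1/4) = [203.6·0.351/(4σ)]^(1/4) = 133.2 K.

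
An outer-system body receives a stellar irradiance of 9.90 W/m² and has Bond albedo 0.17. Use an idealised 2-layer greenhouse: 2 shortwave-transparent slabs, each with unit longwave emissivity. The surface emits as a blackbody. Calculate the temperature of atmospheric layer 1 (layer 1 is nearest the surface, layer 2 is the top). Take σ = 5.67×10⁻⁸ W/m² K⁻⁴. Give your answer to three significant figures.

92.3 K

OLR = S(1−α)/4 = 2.054 W/m²; the top layer radiates at T_e = 77.58 K.
The net upward flux σT_e⁴ is constant between every pair of levels, so T_k⁴ = (N+1−k)T_e⁴.
With k = 1: T_1 = (2+1−1)^¼·77.58 K = 92.26 K.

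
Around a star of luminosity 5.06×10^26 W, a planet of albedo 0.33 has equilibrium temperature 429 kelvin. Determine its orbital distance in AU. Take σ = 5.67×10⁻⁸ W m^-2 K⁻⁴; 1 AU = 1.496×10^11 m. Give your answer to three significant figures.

The flux needed for this T is 4σT⁴/(1−0.33) = 11470 W m^-2.
Then d = [L/(4πS)]^(1/2) = 5.926×10^10 m, i.e. 0.3961 AU.

0.396 AU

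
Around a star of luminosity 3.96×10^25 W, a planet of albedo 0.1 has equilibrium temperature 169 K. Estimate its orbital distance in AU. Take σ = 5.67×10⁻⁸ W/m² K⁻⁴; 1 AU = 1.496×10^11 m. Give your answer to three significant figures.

0.828 AU

The flux needed for this T is 4σT⁴/(1−0.1) = 205.6 W/m².
S = L/(4πd²) → d = √(L/4πS) = √(3.96×10^25/(4π·205.6)) = 1.238×10^11 m = 0.8276 AU.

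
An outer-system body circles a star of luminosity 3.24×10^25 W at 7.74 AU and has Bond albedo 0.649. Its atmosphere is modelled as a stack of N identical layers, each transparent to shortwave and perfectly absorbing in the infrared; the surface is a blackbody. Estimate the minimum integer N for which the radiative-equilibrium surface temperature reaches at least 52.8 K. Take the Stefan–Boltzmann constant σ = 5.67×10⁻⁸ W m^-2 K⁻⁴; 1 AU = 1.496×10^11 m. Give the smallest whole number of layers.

2

d = 7.74 × 1.496×10^11 m = 1.158×10^12 m.
Spreading L over a sphere of radius d: S = 3.24×10^25/(4π·1.16×10^12²) = 1.923 W m^-2.
The effective emission temperature is T_e = [S(1−α)/(4σ)]^¼ = 41.53 K.
Need (N+1)T_e⁴ ≥ T_s⁴, i.e. N+1 ≥ (52.8/41.53)⁴ = 2.611.
The minimum whole number is N = 2.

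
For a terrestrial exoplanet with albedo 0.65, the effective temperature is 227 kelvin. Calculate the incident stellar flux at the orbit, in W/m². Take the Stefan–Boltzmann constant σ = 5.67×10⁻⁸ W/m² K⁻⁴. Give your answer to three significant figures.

Invert the energy balance for S: S = 4σT⁴/(1−α).
σT⁴ = 5.67×10⁻⁸·(227)⁴ = 150.6 W/m².
S = 4·150.6/0.35 = 1721 W/m².

1720 W/m²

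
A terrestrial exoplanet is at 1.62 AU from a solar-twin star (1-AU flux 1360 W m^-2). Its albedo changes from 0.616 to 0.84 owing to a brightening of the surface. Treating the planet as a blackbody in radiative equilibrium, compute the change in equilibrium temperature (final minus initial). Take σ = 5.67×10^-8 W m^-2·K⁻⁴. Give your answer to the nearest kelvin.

Flux at the orbit: S = 1360/(1.62)² = 518.2 W m^-2.
Before: T₁ = [518.2·0.384/(4σ)]^(1/4) = 172.1 K.
Final:   T₂ = [S(1−0.84)/(4σ)]^(1/4) = 138.3 K.
ΔT = T₂ − T₁ = -33.83 K.

-34 K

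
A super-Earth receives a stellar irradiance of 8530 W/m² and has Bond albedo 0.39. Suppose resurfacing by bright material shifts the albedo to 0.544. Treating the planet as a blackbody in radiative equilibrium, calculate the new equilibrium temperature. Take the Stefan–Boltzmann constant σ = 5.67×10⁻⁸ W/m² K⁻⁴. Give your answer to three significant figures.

362 K

With the new albedo, S(1−α₂)/4 = 972.4 W/m², so T₂ = 361.9 K.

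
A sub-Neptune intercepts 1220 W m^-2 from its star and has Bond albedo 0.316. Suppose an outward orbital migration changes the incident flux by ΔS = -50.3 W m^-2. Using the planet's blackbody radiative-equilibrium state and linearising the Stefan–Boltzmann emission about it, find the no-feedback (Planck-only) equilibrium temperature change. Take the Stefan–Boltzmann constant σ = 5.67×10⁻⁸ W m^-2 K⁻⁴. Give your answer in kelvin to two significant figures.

Reference equilibrium: T_e = [S(1−α)/(4σ)]^(1/4) = 246.3 K.
TOA radiative forcing: ΔF = (1−α)ΔS/4 = 0.684·(-50.3)/4 = -8.601 W m^-2.
Planck response: λ_P = 4σT_e³ = 4·5.67×10⁻⁸·(246.3)³ = 3.388 W m^-2/K.
Hence the no-feedback warming is ΔF/(4σT_e³) = -2.54 K.

-2.5 kelvin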